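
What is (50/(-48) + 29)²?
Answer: 450241/576 ≈ 781.67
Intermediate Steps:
(50/(-48) + 29)² = (50*(-1/48) + 29)² = (-25/24 + 29)² = (671/24)² = 450241/576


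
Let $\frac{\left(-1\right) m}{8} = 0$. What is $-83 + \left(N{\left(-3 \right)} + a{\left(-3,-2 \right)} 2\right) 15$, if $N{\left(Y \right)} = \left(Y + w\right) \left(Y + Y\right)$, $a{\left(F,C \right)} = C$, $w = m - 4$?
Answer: $487$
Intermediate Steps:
$m = 0$ ($m = \left(-8\right) 0 = 0$)
$w = -4$ ($w = 0 - 4 = -4$)
$N{\left(Y \right)} = 2 Y \left(-4 + Y\right)$ ($N{\left(Y \right)} = \left(Y - 4\right) \left(Y + Y\right) = \left(-4 + Y\right) 2 Y = 2 Y \left(-4 + Y\right)$)
$-83 + \left(N{\left(-3 \right)} + a{\left(-3,-2 \right)} 2\right) 15 = -83 + \left(2 \left(-3\right) \left(-4 - 3\right) - 4\right) 15 = -83 + \left(2 \left(-3\right) \left(-7\right) - 4\right) 15 = -83 + \left(42 - 4\right) 15 = -83 + 38 \cdot 15 = -83 + 570 = 487$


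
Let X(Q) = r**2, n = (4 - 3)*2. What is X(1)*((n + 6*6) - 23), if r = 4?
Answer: 240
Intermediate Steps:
n = 2 (n = 1*2 = 2)
X(Q) = 16 (X(Q) = 4**2 = 16)
X(1)*((n + 6*6) - 23) = 16*((2 + 6*6) - 23) = 16*((2 + 36) - 23) = 16*(38 - 23) = 16*15 = 240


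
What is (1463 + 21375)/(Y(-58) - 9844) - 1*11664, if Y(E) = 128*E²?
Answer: -2453790917/210374 ≈ -11664.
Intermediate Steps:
(1463 + 21375)/(Y(-58) - 9844) - 1*11664 = (1463 + 21375)/(128*(-58)² - 9844) - 1*11664 = 22838/(128*3364 - 9844) - 11664 = 22838/(430592 - 9844) - 11664 = 22838/420748 - 11664 = 22838*(1/420748) - 11664 = 11419/210374 - 11664 = -2453790917/210374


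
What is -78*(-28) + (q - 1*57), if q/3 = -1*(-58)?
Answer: 2301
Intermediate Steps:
q = 174 (q = 3*(-1*(-58)) = 3*58 = 174)
-78*(-28) + (q - 1*57) = -78*(-28) + (174 - 1*57) = 2184 + (174 - 57) = 2184 + 117 = 2301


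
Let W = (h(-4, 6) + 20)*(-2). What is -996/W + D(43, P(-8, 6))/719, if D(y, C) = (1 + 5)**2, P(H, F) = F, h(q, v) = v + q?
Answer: 179427/7909 ≈ 22.686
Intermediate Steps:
h(q, v) = q + v
W = -44 (W = ((-4 + 6) + 20)*(-2) = (2 + 20)*(-2) = 22*(-2) = -44)
D(y, C) = 36 (D(y, C) = 6**2 = 36)
-996/W + D(43, P(-8, 6))/719 = -996/(-44) + 36/719 = -996*(-1/44) + 36*(1/719) = 249/11 + 36/719 = 179427/7909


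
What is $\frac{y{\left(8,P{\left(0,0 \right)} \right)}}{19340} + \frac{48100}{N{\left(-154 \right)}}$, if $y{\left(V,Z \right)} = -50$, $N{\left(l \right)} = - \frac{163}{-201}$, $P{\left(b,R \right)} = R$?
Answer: $\frac{18698104585}{315242} \approx 59314.0$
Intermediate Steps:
$N{\left(l \right)} = \frac{163}{201}$ ($N{\left(l \right)} = \left(-163\right) \left(- \frac{1}{201}\right) = \frac{163}{201}$)
$\frac{y{\left(8,P{\left(0,0 \right)} \right)}}{19340} + \frac{48100}{N{\left(-154 \right)}} = - \frac{50}{19340} + \frac{48100}{\frac{163}{201}} = \left(-50\right) \frac{1}{19340} + 48100 \cdot \frac{201}{163} = - \frac{5}{1934} + \frac{9668100}{163} = \frac{18698104585}{315242}$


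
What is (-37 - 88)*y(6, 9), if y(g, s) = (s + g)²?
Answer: -28125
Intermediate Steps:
y(g, s) = (g + s)²
(-37 - 88)*y(6, 9) = (-37 - 88)*(6 + 9)² = -125*15² = -125*225 = -28125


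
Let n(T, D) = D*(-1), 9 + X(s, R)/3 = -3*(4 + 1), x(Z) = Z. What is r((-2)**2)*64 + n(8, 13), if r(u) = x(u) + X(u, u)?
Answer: -4365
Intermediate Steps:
X(s, R) = -72 (X(s, R) = -27 + 3*(-3*(4 + 1)) = -27 + 3*(-3*5) = -27 + 3*(-15) = -27 - 45 = -72)
n(T, D) = -D
r(u) = -72 + u (r(u) = u - 72 = -72 + u)
r((-2)**2)*64 + n(8, 13) = (-72 + (-2)**2)*64 - 1*13 = (-72 + 4)*64 - 13 = -68*64 - 13 = -4352 - 13 = -4365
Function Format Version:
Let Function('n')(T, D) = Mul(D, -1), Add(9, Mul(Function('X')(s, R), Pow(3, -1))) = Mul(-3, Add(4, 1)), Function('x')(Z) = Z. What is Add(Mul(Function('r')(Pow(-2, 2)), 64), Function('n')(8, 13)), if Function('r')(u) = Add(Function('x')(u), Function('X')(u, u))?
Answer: -4365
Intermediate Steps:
Function('X')(s, R) = -72 (Function('X')(s, R) = Add(-27, Mul(3, Mul(-3, Add(4, 1)))) = Add(-27, Mul(3, Mul(-3, 5))) = Add(-27, Mul(3, -15)) = Add(-27, -45) = -72)
Function('n')(T, D) = Mul(-1, D)
Function('r')(u) = Add(-72, u) (Function('r')(u) = Add(u, -72) = Add(-72, u))
Add(Mul(Function('r')(Pow(-2, 2)), 64), Function('n')(8, 13)) = Add(Mul(Add(-72, Pow(-2, 2)), 64), Mul(-1, 13)) = Add(Mul(Add(-72, 4), 64), -13) = Add(Mul(-68, 64), -13) = Add(-4352, -13) = -4365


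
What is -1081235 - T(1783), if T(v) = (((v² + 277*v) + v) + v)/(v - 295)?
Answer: -806277113/744 ≈ -1.0837e+6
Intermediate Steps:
T(v) = (v² + 279*v)/(-295 + v) (T(v) = ((v² + 278*v) + v)/(-295 + v) = (v² + 279*v)/(-295 + v))
-1081235 - T(1783) = -1081235 - 1783*(279 + 1783)/(-295 + 1783) = -1081235 - 1783*2062/1488 = -1081235 - 1*1838273/744 = -1081235 - 1838273/744 = -806277113/744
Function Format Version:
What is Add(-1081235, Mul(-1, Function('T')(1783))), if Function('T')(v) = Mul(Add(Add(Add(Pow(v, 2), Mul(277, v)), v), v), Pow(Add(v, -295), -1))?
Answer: Rational(-806277113, 744) ≈ -1.0837e+6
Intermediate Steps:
Function('T')(v) = Mul(Pow(Add(-295, v), -1), Add(Pow(v, 2), Mul(279, v))) (Function('T')(v) = Mul(Add(Add(Pow(v, 2), Mul(278, v)), v), Pow(Add(-295, v), -1)) = Mul(Add(Pow(v, 2), Mul(279, v)), Pow(Add(-295, v), -1)) = Mul(Pow(Add(-295, v), -1), Add(Pow(v, 2), Mul(279, v))))
Add(-1081235, Mul(-1, Function('T')(1783))) = Add(-1081235, Mul(-1, Mul(1783, Pow(Add(-295, 1783), -1), Add(279, 1783)))) = Add(-1081235, Mul(-1, Mul(1783, Pow(1488, -1), 2062))) = Add(-1081235, Mul(-1, Mul(1783, Rational(1, 1488), 2062))) = Add(-1081235, Mul(-1, Rational(1838273, 744))) = Add(-1081235, Rational(-1838273, 744)) = Rational(-806277113, 744)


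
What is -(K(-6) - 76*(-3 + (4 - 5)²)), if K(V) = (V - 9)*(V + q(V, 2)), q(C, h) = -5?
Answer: -317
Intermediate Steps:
K(V) = (-9 + V)*(-5 + V) (K(V) = (V - 9)*(V - 5) = (-9 + V)*(-5 + V))
-(K(-6) - 76*(-3 + (4 - 5)²)) = -((45 + (-6)² - 14*(-6)) - 76*(-3 + (4 - 5)²)) = -((45 + 36 + 84) - 76*(-3 + (-1)²)) = -(165 - 76*(-3 + 1)) = -(165 - (-152)) = -(165 - 76*(-2)) = -(165 + 152) = -1*317 = -317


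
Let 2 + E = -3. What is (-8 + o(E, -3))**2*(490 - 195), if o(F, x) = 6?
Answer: 1180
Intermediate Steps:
E = -5 (E = -2 - 3 = -5)
(-8 + o(E, -3))**2*(490 - 195) = (-8 + 6)**2*(490 - 195) = (-2)**2*295 = 4*295 = 1180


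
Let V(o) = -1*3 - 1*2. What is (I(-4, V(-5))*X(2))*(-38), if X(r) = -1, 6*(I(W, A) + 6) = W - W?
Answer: -228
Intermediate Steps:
V(o) = -5 (V(o) = -3 - 2 = -5)
I(W, A) = -6 (I(W, A) = -6 + (W - W)/6 = -6 + (⅙)*0 = -6 + 0 = -6)
(I(-4, V(-5))*X(2))*(-38) = -6*(-1)*(-38) = 6*(-38) = -228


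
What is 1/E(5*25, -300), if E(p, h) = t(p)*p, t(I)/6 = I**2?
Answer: 1/11718750 ≈ 8.5333e-8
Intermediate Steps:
t(I) = 6*I**2
E(p, h) = 6*p**3 (E(p, h) = (6*p**2)*p = 6*p**3)
1/E(5*25, -300) = 1/(6*(5*25)**3) = 1/(6*125**3) = 1/(6*1953125) = 1/11718750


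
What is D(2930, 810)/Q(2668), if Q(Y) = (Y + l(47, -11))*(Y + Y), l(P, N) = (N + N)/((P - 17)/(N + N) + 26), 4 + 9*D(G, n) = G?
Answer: 396473/17355537432 ≈ 2.2844e-5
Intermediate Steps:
D(G, n) = -4/9 + G/9
l(P, N) = 2*N/(26 + (-17 + P)/(2*N)) (l(P, N) = (2*N)/((-17 + P)/((2*N)) + 26) = (2*N)/((-17 + P)*(1/(2*N)) + 26) = (2*N)/((-17 + P)/(2*N) + 26) = (2*N)/(26 + (-17 + P)/(2*N)) = 2*N/(26 + (-17 + P)/(2*N)))
Q(Y) = 2*Y*(-242/271 + Y) (Q(Y) = (Y + 4*(-11)**2/(-17 + 47 + 52*(-11)))*(Y + Y) = (Y + 4*121/(-17 + 47 - 572))*(2*Y) = (Y + 4*121/(-542))*(2*Y) = (Y + 4*121*(-1/542))*(2*Y) = (Y - 242/271)*(2*Y) = (-242/271 + Y)*(2*Y) = 2*Y*(-242/271 + Y))
D(2930, 810)/Q(2668) = (-4/9 + (1/9)*2930)/(((2/271)*2668*(-242 + 271*2668))) = (-4/9 + 2930/9)/(((2/271)*2668*(-242 + 723028))) = 2926/(9*(((2/271)*2668*722786))) = 2926/(9*(3856786096/271)) = (2926/9)*(271/3856786096) = 396473/17355537432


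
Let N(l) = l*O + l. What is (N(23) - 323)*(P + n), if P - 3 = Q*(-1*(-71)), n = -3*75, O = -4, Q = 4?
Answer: -24304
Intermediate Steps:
N(l) = -3*l (N(l) = l*(-4) + l = -4*l + l = -3*l)
n = -225
P = 287 (P = 3 + 4*(-1*(-71)) = 3 + 4*71 = 3 + 284 = 287)
(N(23) - 323)*(P + n) = (-3*23 - 323)*(287 - 225) = (-69 - 323)*62 = -392*62 = -24304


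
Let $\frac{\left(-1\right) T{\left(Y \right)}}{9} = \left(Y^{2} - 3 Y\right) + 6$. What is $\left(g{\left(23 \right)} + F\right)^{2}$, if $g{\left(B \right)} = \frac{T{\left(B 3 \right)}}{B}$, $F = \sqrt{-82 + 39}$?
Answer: $\frac{1684258853}{529} - \frac{82080 i \sqrt{43}}{23} \approx 3.1839 \cdot 10^{6} - 23402.0 i$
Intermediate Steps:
$F = i \sqrt{43}$ ($F = \sqrt{-43} = i \sqrt{43} \approx 6.5574 i$)
$T{\left(Y \right)} = -54 - 9 Y^{2} + 27 Y$ ($T{\left(Y \right)} = - 9 \left(\left(Y^{2} - 3 Y\right) + 6\right) = - 9 \left(6 + Y^{2} - 3 Y\right) = -54 - 9 Y^{2} + 27 Y$)
$g{\left(B \right)} = \frac{-54 - 81 B^{2} + 81 B}{B}$ ($g{\left(B \right)} = \frac{-54 - 9 \left(B 3\right)^{2} + 27 B 3}{B} = \frac{-54 - 9 \left(3 B\right)^{2} + 27 \cdot 3 B}{B} = \frac{-54 - 9 \cdot 9 B^{2} + 81 B}{B} = \frac{-54 - 81 B^{2} + 81 B}{B}$)
$\left(g{\left(23 \right)} + F\right)^{2} = \left(\left(81 - 1863 - \frac{54}{23}\right) + i \sqrt{43}\right)^{2} = \left(- \frac{41040}{23} + i \sqrt{43}\right)^{2}$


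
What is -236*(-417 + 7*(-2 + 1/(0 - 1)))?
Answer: 103368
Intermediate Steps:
-236*(-417 + 7*(-2 + 1/(0 - 1))) = -236*(-417 + 7*(-2 + 1/(-1))) = -236*(-417 + 7*(-2 - 1)) = -236*(-417 + 7*(-3)) = -236*(-417 - 21) = -236*(-438) = 103368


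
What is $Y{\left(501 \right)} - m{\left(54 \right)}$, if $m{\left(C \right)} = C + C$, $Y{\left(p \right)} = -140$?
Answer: $-248$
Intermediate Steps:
$m{\left(C \right)} = 2 C$
$Y{\left(501 \right)} - m{\left(54 \right)} = -140 - 2 \cdot 54 = -140 - 108 = -248$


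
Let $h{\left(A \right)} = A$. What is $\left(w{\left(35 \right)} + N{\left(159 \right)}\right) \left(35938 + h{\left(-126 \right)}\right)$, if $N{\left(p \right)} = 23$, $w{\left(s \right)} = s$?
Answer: $2077096$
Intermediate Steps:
$\left(w{\left(35 \right)} + N{\left(159 \right)}\right) \left(35938 + h{\left(-126 \right)}\right) = \left(35 + 23\right) \left(35938 - 126\right) = 58 \cdot 35812 = 2077096$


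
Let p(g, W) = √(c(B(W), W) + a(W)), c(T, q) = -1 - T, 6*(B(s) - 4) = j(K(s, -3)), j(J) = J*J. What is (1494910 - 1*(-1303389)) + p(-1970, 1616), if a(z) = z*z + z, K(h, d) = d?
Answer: 2798299 + √10452262/2 ≈ 2.7999e+6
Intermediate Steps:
j(J) = J²
B(s) = 11/2 (B(s) = 4 + (⅙)*(-3)² = 4 + (⅙)*9 = 4 + 3/2 = 11/2)
a(z) = z + z² (a(z) = z² + z = z + z²)
p(g, W) = √(-13/2 + W*(1 + W)) (p(g, W) = √((-1 - 1*11/2) + W*(1 + W)) = √((-1 - 11/2) + W*(1 + W)) = √(-13/2 + W*(1 + W)))
(1494910 - 1*(-1303389)) + p(-1970, 1616) = (1494910 - 1*(-1303389)) + √2*√(-13 + 2*1616*(1 + 1616))/2 = (1494910 + 1303389) + √2*√(-13 + 2*1616*1617)/2 = 2798299 + √2*√(-13 + 5226144)/2 = 2798299 + √2*√5226131/2 = 2798299 + √10452262/2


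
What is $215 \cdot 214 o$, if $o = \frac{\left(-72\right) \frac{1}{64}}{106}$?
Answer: $- \frac{207045}{424} \approx -488.31$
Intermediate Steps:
$o = - \frac{9}{848}$ ($o = \left(-72\right) \frac{1}{64} \cdot \frac{1}{106} = \left(- \frac{9}{8}\right) \frac{1}{106} = - \frac{9}{848} \approx -0.010613$)
$215 \cdot 214 o = 215 \cdot 214 \left(- \frac{9}{848}\right) = 46010 \left(- \frac{9}{848}\right) = - \frac{207045}{424}$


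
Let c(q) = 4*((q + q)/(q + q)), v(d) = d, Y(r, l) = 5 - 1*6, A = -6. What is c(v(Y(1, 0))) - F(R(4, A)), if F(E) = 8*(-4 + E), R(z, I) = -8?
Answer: 100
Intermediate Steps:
Y(r, l) = -1 (Y(r, l) = 5 - 6 = -1)
F(E) = -32 + 8*E
c(q) = 4 (c(q) = 4*((2*q)/((2*q))) = 4*((2*q)*(1/(2*q))) = 4*1 = 4)
c(v(Y(1, 0))) - F(R(4, A)) = 4 - (-32 + 8*(-8)) = 4 - (-32 - 64) = 4 - 1*(-96) = 4 + 96 = 100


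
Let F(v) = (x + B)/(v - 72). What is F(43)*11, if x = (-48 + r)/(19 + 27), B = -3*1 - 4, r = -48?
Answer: 2299/667 ≈ 3.4468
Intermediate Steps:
B = -7 (B = -3 - 4 = -7)
x = -48/23 (x = (-48 - 48)/(19 + 27) = -96/46 = -96*1/46 = -48/23 ≈ -2.0870)
F(v) = -209/(23*(-72 + v)) (F(v) = (-48/23 - 7)/(v - 72) = -209/(23*(-72 + v)))
F(43)*11 = -209/(-1656 + 23*43)*11 = -209/(-1656 + 989)*11 = -209/(-667)*11 = -209*(-1/667)*11 = (209/667)*11 = 2299/667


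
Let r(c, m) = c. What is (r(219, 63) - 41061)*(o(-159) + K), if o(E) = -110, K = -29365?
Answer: 1203817950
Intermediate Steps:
(r(219, 63) - 41061)*(o(-159) + K) = (219 - 41061)*(-110 - 29365) = -40842*(-29475) = 1203817950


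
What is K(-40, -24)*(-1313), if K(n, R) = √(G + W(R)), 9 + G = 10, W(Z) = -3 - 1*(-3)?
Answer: -1313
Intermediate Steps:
W(Z) = 0 (W(Z) = -3 + 3 = 0)
G = 1 (G = -9 + 10 = 1)
K(n, R) = 1 (K(n, R) = √(1 + 0) = √1 = 1)
K(-40, -24)*(-1313) = 1*(-1313) = -1313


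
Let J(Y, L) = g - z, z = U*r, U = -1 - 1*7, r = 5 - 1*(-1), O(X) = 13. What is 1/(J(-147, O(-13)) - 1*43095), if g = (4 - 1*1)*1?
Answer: -1/43044 ≈ -2.3232e-5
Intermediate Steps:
r = 6 (r = 5 + 1 = 6)
U = -8 (U = -1 - 7 = -8)
g = 3 (g = (4 - 1)*1 = 3*1 = 3)
z = -48 (z = -8*6 = -48)
J(Y, L) = 51 (J(Y, L) = 3 - 1*(-48) = 3 + 48 = 51)
1/(J(-147, O(-13)) - 1*43095) = 1/(51 - 1*43095) = 1/(51 - 43095) = 1/(-43044) = -1/43044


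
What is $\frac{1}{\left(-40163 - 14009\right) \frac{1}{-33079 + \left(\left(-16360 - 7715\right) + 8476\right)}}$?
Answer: $\frac{24339}{27086} \approx 0.89858$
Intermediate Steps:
$\frac{1}{\left(-40163 - 14009\right) \frac{1}{-33079 + \left(\left(-16360 - 7715\right) + 8476\right)}} = \frac{1}{\left(-54172\right) \frac{1}{-33079 + \left(-24075 + 8476\right)}} = \frac{1}{\left(-54172\right) \frac{1}{-33079 - 15599}} = \frac{1}{\left(-54172\right) \frac{1}{-48678}} = \frac{1}{\left(-54172\right) \left(- \frac{1}{48678}\right)} = \frac{1}{\frac{27086}{24339}} = \frac{24339}{27086}$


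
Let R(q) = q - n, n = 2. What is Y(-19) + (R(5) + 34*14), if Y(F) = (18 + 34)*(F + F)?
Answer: -1497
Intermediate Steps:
R(q) = -2 + q (R(q) = q - 1*2 = q - 2 = -2 + q)
Y(F) = 104*F (Y(F) = 52*(2*F) = 104*F)
Y(-19) + (R(5) + 34*14) = 104*(-19) + ((-2 + 5) + 34*14) = -1976 + (3 + 476) = -1976 + 479 = -1497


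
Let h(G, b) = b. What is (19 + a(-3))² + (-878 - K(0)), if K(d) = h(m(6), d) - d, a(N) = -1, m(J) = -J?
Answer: -554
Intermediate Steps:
K(d) = 0 (K(d) = d - d = 0)
(19 + a(-3))² + (-878 - K(0)) = (19 - 1)² + (-878 - 1*0) = 18² + (-878 + 0) = 324 - 878 = -554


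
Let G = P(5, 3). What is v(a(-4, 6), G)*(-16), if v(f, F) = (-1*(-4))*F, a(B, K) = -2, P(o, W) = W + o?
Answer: -512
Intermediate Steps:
G = 8 (G = 3 + 5 = 8)
v(f, F) = 4*F
v(a(-4, 6), G)*(-16) = (4*8)*(-16) = 32*(-16) = -512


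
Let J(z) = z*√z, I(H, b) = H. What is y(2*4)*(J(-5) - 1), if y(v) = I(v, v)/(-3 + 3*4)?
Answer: -8/9 - 40*I*√5/9 ≈ -0.88889 - 9.9381*I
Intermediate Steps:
J(z) = z^(3/2)
y(v) = v/9 (y(v) = v/(-3 + 3*4) = v/(-3 + 12) = v/9)
y(2*4)*(J(-5) - 1) = ((2*4)/9)*((-5)^(3/2) - 1) = ((⅑)*8)*(-5*I*√5 - 1) = 8*(-1 - 5*I*√5)/9 = -8/9 - 40*I*√5/9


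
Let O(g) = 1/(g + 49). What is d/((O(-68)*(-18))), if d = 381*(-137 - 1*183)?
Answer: -386080/3 ≈ -1.2869e+5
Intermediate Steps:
O(g) = 1/(49 + g)
d = -121920 (d = 381*(-137 - 183) = 381*(-320) = -121920)
d/((O(-68)*(-18))) = -121920/(-18/(49 - 68)) = -121920/(-18/(-19)) = -121920/((-1/19*(-18))) = -121920/18/19 = -121920*19/18 = -386080/3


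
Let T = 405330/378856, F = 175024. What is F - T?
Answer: 33154243607/189428 ≈ 1.7502e+5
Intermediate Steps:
T = 202665/189428 (T = 405330*(1/378856) = 202665/189428 ≈ 1.0699)
F - T = 175024 - 1*202665/189428 = 175024 - 202665/189428 = 33154243607/189428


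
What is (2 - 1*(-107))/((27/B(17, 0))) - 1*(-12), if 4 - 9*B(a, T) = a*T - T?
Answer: 3352/243 ≈ 13.794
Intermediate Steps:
B(a, T) = 4/9 + T/9 - T*a/9 (B(a, T) = 4/9 - (a*T - T)/9 = 4/9 - (T*a - T)/9 = 4/9 - (-T + T*a)/9 = 4/9 + (T/9 - T*a/9) = 4/9 + T/9 - T*a/9)
(2 - 1*(-107))/((27/B(17, 0))) - 1*(-12) = (2 - 1*(-107))/((27/(4/9 + (1/9)*0 - 1/9*0*17))) - 1*(-12) = (2 + 107)/((27/(4/9 + 0 + 0))) + 12 = 109/((27/(4/9))) + 12 = 109/((27*(9/4))) + 12 = 109/(243/4) + 12 = 109*(4/243) + 12 = 436/243 + 12 = 3352/243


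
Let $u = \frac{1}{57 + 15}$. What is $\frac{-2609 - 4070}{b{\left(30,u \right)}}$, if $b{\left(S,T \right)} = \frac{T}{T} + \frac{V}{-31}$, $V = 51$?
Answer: $\frac{207049}{20} \approx 10352.0$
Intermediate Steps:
$u = \frac{1}{72} \approx 0.013889$
$b{\left(S,T \right)} = - \frac{20}{31}$ ($b{\left(S,T \right)} = \frac{T}{T} + \frac{51}{-31} = 1 + 51 \left(- \frac{1}{31}\right) = 1 - \frac{51}{31} = - \frac{20}{31}$)
$\frac{-2609 - 4070}{b{\left(30,u \right)}} = \frac{-2609 - 4070}{- \frac{20}{31}} = \left(-2609 - 4070\right) \left(- \frac{31}{20}\right) = \left(-6679\right) \left(- \frac{31}{20}\right) = \frac{207049}{20}$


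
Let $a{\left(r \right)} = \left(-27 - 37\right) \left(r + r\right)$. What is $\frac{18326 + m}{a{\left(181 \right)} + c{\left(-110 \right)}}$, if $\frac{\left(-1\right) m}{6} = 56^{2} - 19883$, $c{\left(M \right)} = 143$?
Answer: $- \frac{118808}{23025} \approx -5.16$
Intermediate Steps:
$a{\left(r \right)} = - 128 r$ ($a{\left(r \right)} = - 64 \cdot 2 r = - 128 r$)
$m = 100482$ ($m = - 6 \left(56^{2} - 19883\right) = - 6 \left(3136 - 19883\right) = \left(-6\right) \left(-16747\right) = 100482$)
$\frac{18326 + m}{a{\left(181 \right)} + c{\left(-110 \right)}} = \frac{18326 + 100482}{\left(-128\right) 181 + 143} = \frac{118808}{-23168 + 143} = \frac{118808}{-23025} = 118808 \left(- \frac{1}{23025}\right) = - \frac{118808}{23025}$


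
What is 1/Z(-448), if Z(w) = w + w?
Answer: -1/896 ≈ -0.0011161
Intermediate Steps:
Z(w) = 2*w
1/Z(-448) = 1/(2*(-448)) = 1/(-896) = -1/896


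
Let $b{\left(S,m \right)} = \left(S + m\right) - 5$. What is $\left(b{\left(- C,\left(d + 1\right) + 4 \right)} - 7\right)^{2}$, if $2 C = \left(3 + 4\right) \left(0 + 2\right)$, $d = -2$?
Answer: $256$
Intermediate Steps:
$C = 7$ ($C = \frac{\left(3 + 4\right) \left(0 + 2\right)}{2} = \frac{7 \cdot 2}{2} = \frac{1}{2} \cdot 14 = 7$)
$b{\left(S,m \right)} = -5 + S + m$
$\left(b{\left(- C,\left(d + 1\right) + 4 \right)} - 7\right)^{2} = \left(\left(-5 - 7 + \left(\left(-2 + 1\right) + 4\right)\right) - 7\right)^{2} = \left(\left(-5 - 7 + \left(-1 + 4\right)\right) - 7\right)^{2} = \left(\left(-5 - 7 + 3\right) - 7\right)^{2} = \left(-9 - 7\right)^{2} = \left(-16\right)^{2} = 256$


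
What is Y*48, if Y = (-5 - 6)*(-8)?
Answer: 4224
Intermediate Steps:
Y = 88 (Y = -11*(-8) = 88)
Y*48 = 88*48 = 4224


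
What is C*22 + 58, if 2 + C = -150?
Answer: -3286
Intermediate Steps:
C = -152 (C = -2 - 150 = -152)
C*22 + 58 = -152*22 + 58 = -3344 + 58 = -3286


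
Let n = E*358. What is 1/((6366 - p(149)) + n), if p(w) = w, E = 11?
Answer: 1/10155 ≈ 9.8474e-5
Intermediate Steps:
n = 3938 (n = 11*358 = 3938)
1/((6366 - p(149)) + n) = 1/((6366 - 1*149) + 3938) = 1/((6366 - 149) + 3938) = 1/(6217 + 3938) = 1/10155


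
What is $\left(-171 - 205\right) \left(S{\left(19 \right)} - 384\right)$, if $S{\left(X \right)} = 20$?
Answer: $136864$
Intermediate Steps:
$\left(-171 - 205\right) \left(S{\left(19 \right)} - 384\right) = \left(-171 - 205\right) \left(20 - 384\right) = \left(-171 - 205\right) \left(-364\right) = \left(-376\right) \left(-364\right) = 136864$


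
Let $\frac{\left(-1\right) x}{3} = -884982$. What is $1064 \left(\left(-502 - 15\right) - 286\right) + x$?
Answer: $1800554$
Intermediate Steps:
$x = 2654946$ ($x = \left(-3\right) \left(-884982\right) = 2654946$)
$1064 \left(\left(-502 - 15\right) - 286\right) + x = 1064 \left(\left(-502 - 15\right) - 286\right) + 2654946 = 1064 \left(-517 - 286\right) + 2654946 = 1064 \left(-803\right) + 2654946 = -854392 + 2654946 = 1800554$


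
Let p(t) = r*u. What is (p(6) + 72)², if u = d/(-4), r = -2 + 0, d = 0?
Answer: 5184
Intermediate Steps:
r = -2
u = 0 (u = 0/(-4) = 0*(-¼) = 0)
p(t) = 0 (p(t) = -2*0 = 0)
(p(6) + 72)² = (0 + 72)² = 72² = 5184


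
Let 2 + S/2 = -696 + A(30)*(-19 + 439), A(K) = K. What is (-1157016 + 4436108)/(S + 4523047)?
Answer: 3279092/4546851 ≈ 0.72118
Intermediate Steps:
S = 23804 (S = -4 + 2*(-696 + 30*(-19 + 439)) = -4 + 2*(-696 + 30*420) = -4 + 2*(-696 + 12600) = -4 + 2*11904 = -4 + 23808 = 23804)
(-1157016 + 4436108)/(S + 4523047) = (-1157016 + 4436108)/(23804 + 4523047) = 3279092/4546851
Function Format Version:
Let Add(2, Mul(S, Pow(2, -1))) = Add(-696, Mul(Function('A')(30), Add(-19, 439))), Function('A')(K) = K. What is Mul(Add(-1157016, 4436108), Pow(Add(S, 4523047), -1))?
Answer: Rational(3279092, 4546851) ≈ 0.72118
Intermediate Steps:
S = 23804 (S = Add(-4, Mul(2, Add(-696, Mul(30, Add(-19, 439))))) = Add(-4, Mul(2, Add(-696, Mul(30, 420)))) = Add(-4, Mul(2, Add(-696, 12600))) = Add(-4, Mul(2, 11904)) = Add(-4, 23808) = 23804)
Mul(Add(-1157016, 4436108), Pow(Add(S, 4523047), -1)) = Mul(Add(-1157016, 4436108), Pow(Add(23804, 4523047), -1)) = Mul(3279092, Pow(4546851, -1)) = Mul(3279092, Rational(1, 4546851)) = Rational(3279092, 4546851)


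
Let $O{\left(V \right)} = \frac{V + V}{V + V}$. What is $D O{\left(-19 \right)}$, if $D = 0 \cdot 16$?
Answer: $0$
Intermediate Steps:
$O{\left(V \right)} = 1$ ($O{\left(V \right)} = \frac{2 V}{2 V} = 2 V \frac{1}{2 V} = 1$)
$D = 0$
$D O{\left(-19 \right)} = 0 \cdot 1 = 0$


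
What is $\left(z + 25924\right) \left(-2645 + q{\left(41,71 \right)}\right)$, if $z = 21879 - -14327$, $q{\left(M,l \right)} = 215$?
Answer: $-150975900$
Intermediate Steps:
$z = 36206$ ($z = 21879 + 14327 = 36206$)
$\left(z + 25924\right) \left(-2645 + q{\left(41,71 \right)}\right) = \left(36206 + 25924\right) \left(-2645 + 215\right) = 62130 \left(-2430\right) = -150975900$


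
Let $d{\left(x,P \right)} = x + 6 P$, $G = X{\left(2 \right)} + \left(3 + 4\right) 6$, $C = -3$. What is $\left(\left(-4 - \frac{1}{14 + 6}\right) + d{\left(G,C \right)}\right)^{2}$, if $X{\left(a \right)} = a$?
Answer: $\frac{192721}{400} \approx 481.8$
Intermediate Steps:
$G = 44$ ($G = 2 + \left(3 + 4\right) 6 = 2 + 7 \cdot 6 = 2 + 42 = 44$)
$\left(\left(-4 - \frac{1}{14 + 6}\right) + d{\left(G,C \right)}\right)^{2} = \left(\left(-4 - \frac{1}{14 + 6}\right) + \left(44 + 6 \left(-3\right)\right)\right)^{2} = \left(\left(-4 - \frac{1}{20}\right) + \left(44 - 18\right)\right)^{2} = \left(\left(-4 - \frac{1}{20}\right) + 26\right)^{2} = \left(- \frac{81}{20} + 26\right)^{2} = \left(\frac{439}{20}\right)^{2} = \frac{192721}{400}$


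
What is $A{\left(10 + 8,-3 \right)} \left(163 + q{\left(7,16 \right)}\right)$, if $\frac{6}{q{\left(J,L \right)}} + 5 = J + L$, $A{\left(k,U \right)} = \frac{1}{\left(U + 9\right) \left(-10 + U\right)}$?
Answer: $- \frac{245}{117} \approx -2.094$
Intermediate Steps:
$A{\left(k,U \right)} = \frac{1}{\left(-10 + U\right) \left(9 + U\right)}$ ($A{\left(k,U \right)} = \frac{1}{\left(9 + U\right) \left(-10 + U\right)} = \frac{1}{\left(-10 + U\right) \left(9 + U\right)}$)
$q{\left(J,L \right)} = \frac{6}{-5 + J + L}$ ($q{\left(J,L \right)} = \frac{6}{-5 + \left(J + L\right)} = \frac{6}{-5 + J + L}$)
$A{\left(10 + 8,-3 \right)} \left(163 + q{\left(7,16 \right)}\right) = \frac{163 + \frac{6}{-5 + 7 + 16}}{-90 + \left(-3\right)^{2} - -3} = \frac{163 + \frac{6}{18}}{-90 + 9 + 3} = \frac{163 + 6 \cdot \frac{1}{18}}{-78} = - \frac{163 + \frac{1}{3}}{78} = \left(- \frac{1}{78}\right) \frac{490}{3} = - \frac{245}{117}$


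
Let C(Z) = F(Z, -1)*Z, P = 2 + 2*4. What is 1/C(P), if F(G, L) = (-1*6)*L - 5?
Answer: ⅒ ≈ 0.10000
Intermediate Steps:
F(G, L) = -5 - 6*L (F(G, L) = -6*L - 5 = -5 - 6*L)
P = 10 (P = 2 + 8 = 10)
C(Z) = Z (C(Z) = (-5 - 6*(-1))*Z = (-5 + 6)*Z = 1*Z = Z)
1/C(P) = 1/10 = ⅒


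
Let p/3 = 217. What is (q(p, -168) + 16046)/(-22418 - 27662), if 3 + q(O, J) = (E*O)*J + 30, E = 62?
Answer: 6764743/50080 ≈ 135.08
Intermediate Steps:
p = 651 (p = 3*217 = 651)
q(O, J) = 27 + 62*J*O (q(O, J) = -3 + ((62*O)*J + 30) = -3 + (62*J*O + 30) = -3 + (30 + 62*J*O) = 27 + 62*J*O)
(q(p, -168) + 16046)/(-22418 - 27662) = ((27 + 62*(-168)*651) + 16046)/(-22418 - 27662) = ((27 - 6780816) + 16046)/(-50080) = (-6780789 + 16046)*(-1/50080) = -6764743*(-1/50080) = 6764743/50080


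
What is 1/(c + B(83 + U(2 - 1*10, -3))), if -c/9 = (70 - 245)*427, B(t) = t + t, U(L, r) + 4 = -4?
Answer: 1/672675 ≈ 1.4866e-6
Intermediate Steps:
U(L, r) = -8 (U(L, r) = -4 - 4 = -8)
B(t) = 2*t
c = 672525 (c = -9*(70 - 245)*427 = -(-1575)*427 = -9*(-74725) = 672525)
1/(c + B(83 + U(2 - 1*10, -3))) = 1/(672525 + 2*(83 - 8)) = 1/(672525 + 2*75) = 1/(672525 + 150) = 1/672675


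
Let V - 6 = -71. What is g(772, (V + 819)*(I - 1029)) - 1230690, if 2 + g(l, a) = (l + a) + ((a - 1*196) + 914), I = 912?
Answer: -1405638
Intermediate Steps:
V = -65 (V = 6 - 71 = -65)
g(l, a) = 716 + l + 2*a (g(l, a) = -2 + ((l + a) + ((a - 1*196) + 914)) = -2 + ((a + l) + ((a - 196) + 914)) = -2 + ((a + l) + ((-196 + a) + 914)) = -2 + ((a + l) + (718 + a)) = -2 + (718 + l + 2*a) = 716 + l + 2*a)
g(772, (V + 819)*(I - 1029)) - 1230690 = (716 + 772 + 2*((-65 + 819)*(912 - 1029))) - 1230690 = (716 + 772 + 2*(754*(-117))) - 1230690 = (716 + 772 + 2*(-88218)) - 1230690 = (716 + 772 - 176436) - 1230690 = -174948 - 1230690 = -1405638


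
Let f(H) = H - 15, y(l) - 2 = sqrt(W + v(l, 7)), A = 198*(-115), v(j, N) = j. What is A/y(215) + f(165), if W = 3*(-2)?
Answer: 15258/41 - 4554*sqrt(209)/41 ≈ -1233.6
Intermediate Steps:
A = -22770
W = -6
y(l) = 2 + sqrt(-6 + l)
f(H) = -15 + H
A/y(215) + f(165) = -22770/(2 + sqrt(-6 + 215)) + (-15 + 165) = -22770/(2 + sqrt(209)) + 150 = 150 - 22770/(2 + sqrt(209))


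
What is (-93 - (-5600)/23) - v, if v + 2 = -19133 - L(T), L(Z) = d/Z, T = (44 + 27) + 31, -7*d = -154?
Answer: 22622119/1173 ≈ 19286.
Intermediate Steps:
d = 22 (d = -1/7*(-154) = 22)
T = 102 (T = 71 + 31 = 102)
L(Z) = 22/Z
v = -975896/51 (v = -2 + (-19133 - 22/102) = -2 + (-19133 - 1*11/51) = -2 + (-19133 - 11/51) = -2 - 975794/51 = -975896/51 ≈ -19135.)
(-93 - (-5600)/23) - v = (-93 - (-5600)/23) - 1*(-975896/51) = (-93 - (-5600)/23) + 975896/51 = (-93 - 70*(-80/23)) + 975896/51 = (-93 + 5600/23) + 975896/51 = 3461/23 + 975896/51 = 22622119/1173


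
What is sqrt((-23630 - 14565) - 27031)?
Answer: I*sqrt(65226) ≈ 255.39*I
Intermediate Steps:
sqrt((-23630 - 14565) - 27031) = sqrt(-38195 - 27031) = sqrt(-65226) = I*sqrt(65226)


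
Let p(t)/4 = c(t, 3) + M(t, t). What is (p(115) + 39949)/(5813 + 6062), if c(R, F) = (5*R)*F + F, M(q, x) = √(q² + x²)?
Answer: 46861/11875 + 92*√2/2375 ≈ 4.0010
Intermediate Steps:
c(R, F) = F + 5*F*R (c(R, F) = 5*F*R + F = F + 5*F*R)
p(t) = 12 + 60*t + 4*√2*√(t²) (p(t) = 4*(3*(1 + 5*t) + √(t² + t²)) = 4*((3 + 15*t) + √(2*t²)) = 4*((3 + 15*t) + √2*√(t²)) = 4*(3 + 15*t + √2*√(t²)) = 12 + 60*t + 4*√2*√(t²))
(p(115) + 39949)/(5813 + 6062) = ((12 + 60*115 + 4*√2*√(115²)) + 39949)/(5813 + 6062) = ((12 + 6900 + 4*√2*√13225) + 39949)/11875 = ((12 + 6900 + 4*√2*115) + 39949)*(1/11875) = ((12 + 6900 + 460*√2) + 39949)*(1/11875) = ((6912 + 460*√2) + 39949)*(1/11875) = (46861 + 460*√2)*(1/11875) = 46861/11875 + 92*√2/2375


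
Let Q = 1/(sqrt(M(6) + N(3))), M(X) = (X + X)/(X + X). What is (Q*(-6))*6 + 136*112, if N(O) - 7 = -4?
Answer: 15214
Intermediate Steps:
M(X) = 1 (M(X) = (2*X)/((2*X)) = (2*X)*(1/(2*X)) = 1)
N(O) = 3 (N(O) = 7 - 4 = 3)
Q = 1/2 (Q = 1/(sqrt(1 + 3)) = 1/(sqrt(4)) = 1/2 ≈ 0.50000)
(Q*(-6))*6 + 136*112 = ((1/2)*(-6))*6 + 136*112 = -3*6 + 15232 = -18 + 15232 = 15214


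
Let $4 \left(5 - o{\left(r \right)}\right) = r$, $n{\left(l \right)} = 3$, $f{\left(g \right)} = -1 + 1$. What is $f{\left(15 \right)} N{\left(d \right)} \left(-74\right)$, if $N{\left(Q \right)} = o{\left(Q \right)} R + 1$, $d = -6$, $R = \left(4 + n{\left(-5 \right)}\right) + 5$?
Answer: $0$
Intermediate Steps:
$f{\left(g \right)} = 0$
$o{\left(r \right)} = 5 - \frac{r}{4}$
$R = 12$ ($R = \left(4 + 3\right) + 5 = 7 + 5 = 12$)
$N{\left(Q \right)} = 61 - 3 Q$ ($N{\left(Q \right)} = \left(5 - \frac{Q}{4}\right) 12 + 1 = \left(60 - 3 Q\right) + 1 = 61 - 3 Q$)
$f{\left(15 \right)} N{\left(d \right)} \left(-74\right) = 0 \left(61 - -18\right) \left(-74\right) = 0 \left(61 + 18\right) \left(-74\right) = 0 \cdot 79 \left(-74\right) = 0 \left(-74\right) = 0$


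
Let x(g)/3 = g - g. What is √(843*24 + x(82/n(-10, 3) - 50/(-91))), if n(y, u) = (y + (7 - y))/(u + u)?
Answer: 6*√562 ≈ 142.24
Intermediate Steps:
n(y, u) = 7/(2*u) (n(y, u) = 7/((2*u)) = 7*(1/(2*u)) = 7/(2*u))
x(g) = 0 (x(g) = 3*(g - g) = 3*0 = 0)
√(843*24 + x(82/n(-10, 3) - 50/(-91))) = √(843*24 + 0) = √(20232 + 0) = √20232 = 6*√562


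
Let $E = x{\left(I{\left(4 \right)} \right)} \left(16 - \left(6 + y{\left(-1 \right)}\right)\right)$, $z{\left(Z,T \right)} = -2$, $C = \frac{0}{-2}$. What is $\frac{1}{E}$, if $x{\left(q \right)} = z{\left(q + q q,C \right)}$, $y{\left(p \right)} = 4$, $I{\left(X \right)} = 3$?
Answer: $- \frac{1}{12} \approx -0.083333$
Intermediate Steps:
$C = 0$ ($C = 0 \left(- \frac{1}{2}\right) = 0$)
$x{\left(q \right)} = -2$
$E = -12$ ($E = - 2 \left(16 - 10\right) = \left(-2\right) 6 = -12$)
$\frac{1}{E} = \frac{1}{-12} = - \frac{1}{12}$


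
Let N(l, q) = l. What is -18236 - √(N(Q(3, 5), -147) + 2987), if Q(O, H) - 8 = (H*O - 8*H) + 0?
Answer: -18236 - 3*√330 ≈ -18291.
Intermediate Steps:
Q(O, H) = 8 - 8*H + H*O (Q(O, H) = 8 + ((H*O - 8*H) + 0) = 8 + ((-8*H + H*O) + 0) = 8 + (-8*H + H*O) = 8 - 8*H + H*O)
-18236 - √(N(Q(3, 5), -147) + 2987) = -18236 - √((8 - 8*5 + 5*3) + 2987) = -18236 - √((8 - 40 + 15) + 2987) = -18236 - √(-17 + 2987) = -18236 - √2970 = -18236 - 3*√330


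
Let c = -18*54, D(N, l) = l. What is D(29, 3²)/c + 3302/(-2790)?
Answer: -19967/16740 ≈ -1.1928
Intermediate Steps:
c = -972
D(29, 3²)/c + 3302/(-2790) = 3²/(-972) + 3302/(-2790) = 9*(-1/972) + 3302*(-1/2790) = -1/108 - 1651/1395 = -19967/16740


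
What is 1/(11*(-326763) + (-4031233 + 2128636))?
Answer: -1/5496990 ≈ -1.8192e-7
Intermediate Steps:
1/(11*(-326763) + (-4031233 + 2128636)) = 1/(-3594393 - 1902597) = 1/(-5496990) = -1/5496990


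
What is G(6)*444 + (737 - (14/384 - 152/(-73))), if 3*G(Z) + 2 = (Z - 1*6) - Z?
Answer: -6294847/14016 ≈ -449.12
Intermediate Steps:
G(Z) = -8/3 (G(Z) = -2/3 + ((Z - 1*6) - Z)/3 = -2/3 + ((Z - 6) - Z)/3 = -2/3 + ((-6 + Z) - Z)/3 = -2/3 + (1/3)*(-6) = -2/3 - 2 = -8/3)
G(6)*444 + (737 - (14/384 - 152/(-73))) = -8/3*444 + (737 - (14/384 - 152/(-73))) = -1184 + (737 - (14*(1/384) - 152*(-1/73))) = -1184 + (737 - (7/192 + 152/73)) = -1184 + (737 - 1*29695/14016) = -1184 + (737 - 29695/14016) = -1184 + 10300097/14016 = -6294847/14016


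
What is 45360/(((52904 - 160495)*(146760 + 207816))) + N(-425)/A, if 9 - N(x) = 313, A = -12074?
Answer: 120800052019/4798054966529 ≈ 0.025177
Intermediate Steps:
N(x) = -304 (N(x) = 9 - 1*313 = 9 - 313 = -304)
45360/(((52904 - 160495)*(146760 + 207816))) + N(-425)/A = 45360/(((52904 - 160495)*(146760 + 207816))) - 304/(-12074) = 45360/((-107591*354576)) - 304*(-1/12074) = 45360/(-38149186416) + 152/6037 = 45360*(-1/38149186416) + 152/6037 = -945/794774717 + 152/6037 = 120800052019/4798054966529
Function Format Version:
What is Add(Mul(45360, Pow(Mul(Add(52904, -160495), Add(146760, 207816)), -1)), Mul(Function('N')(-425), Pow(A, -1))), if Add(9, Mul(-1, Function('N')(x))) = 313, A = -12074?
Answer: Rational(120800052019, 4798054966529) ≈ 0.025177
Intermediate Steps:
Function('N')(x) = -304 (Function('N')(x) = Add(9, Mul(-1, 313)) = Add(9, -313) = -304)
Add(Mul(45360, Pow(Mul(Add(52904, -160495), Add(146760, 207816)), -1)), Mul(Function('N')(-425), Pow(A, -1))) = Add(Mul(45360, Pow(Mul(Add(52904, -160495), Add(146760, 207816)), -1)), Mul(-304, Pow(-12074, -1))) = Add(Mul(45360, Pow(Mul(-107591, 354576), -1)), Mul(-304, Rational(-1, 12074))) = Add(Mul(45360, Pow(-38149186416, -1)), Rational(152, 6037)) = Add(Mul(45360, Rational(-1, 38149186416)), Rational(152, 6037)) = Add(Rational(-945, 794774717), Rational(152, 6037)) = Rational(120800052019, 4798054966529)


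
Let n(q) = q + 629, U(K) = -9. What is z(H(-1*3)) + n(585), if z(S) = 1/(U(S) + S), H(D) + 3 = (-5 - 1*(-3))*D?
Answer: 7283/6 ≈ 1213.8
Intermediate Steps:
H(D) = -3 - 2*D (H(D) = -3 + (-5 - 1*(-3))*D = -3 + (-5 + 3)*D = -3 - 2*D)
n(q) = 629 + q
z(S) = 1/(-9 + S)
z(H(-1*3)) + n(585) = 1/(-9 + (-3 - (-2)*3)) + (629 + 585) = 1/(-9 + (-3 - 2*(-3))) + 1214 = 1/(-9 + (-3 + 6)) + 1214 = 1/(-9 + 3) + 1214 = 1/(-6) + 1214 = -1/6 + 1214 = 7283/6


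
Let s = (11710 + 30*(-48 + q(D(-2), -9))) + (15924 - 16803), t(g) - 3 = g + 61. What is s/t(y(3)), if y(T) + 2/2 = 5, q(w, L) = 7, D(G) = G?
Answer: 9601/68 ≈ 141.19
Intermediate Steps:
y(T) = 4 (y(T) = -1 + 5 = 4)
t(g) = 64 + g (t(g) = 3 + (g + 61) = 3 + (61 + g) = 64 + g)
s = 9601 (s = (11710 + 30*(-48 + 7)) + (15924 - 16803) = (11710 + 30*(-41)) - 879 = (11710 - 1230) - 879 = 10480 - 879 = 9601)
s/t(y(3)) = 9601/(64 + 4) = 9601/68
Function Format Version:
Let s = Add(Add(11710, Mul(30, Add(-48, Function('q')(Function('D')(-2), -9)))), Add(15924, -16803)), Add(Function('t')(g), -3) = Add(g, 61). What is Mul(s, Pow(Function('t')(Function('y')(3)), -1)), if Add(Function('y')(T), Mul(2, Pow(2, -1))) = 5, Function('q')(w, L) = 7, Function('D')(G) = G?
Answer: Rational(9601, 68) ≈ 141.19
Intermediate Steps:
Function('y')(T) = 4 (Function('y')(T) = Add(-1, 5) = 4)
Function('t')(g) = Add(64, g) (Function('t')(g) = Add(3, Add(g, 61)) = Add(3, Add(61, g)) = Add(64, g))
s = 9601 (s = Add(Add(11710, Mul(30, Add(-48, 7))), Add(15924, -16803)) = Add(Add(11710, Mul(30, -41)), -879) = Add(Add(11710, -1230), -879) = Add(10480, -879) = 9601)
Mul(s, Pow(Function('t')(Function('y')(3)), -1)) = Mul(9601, Pow(Add(64, 4), -1)) = Mul(9601, Pow(68, -1)) = Mul(9601, Rational(1, 68)) = Rational(9601, 68)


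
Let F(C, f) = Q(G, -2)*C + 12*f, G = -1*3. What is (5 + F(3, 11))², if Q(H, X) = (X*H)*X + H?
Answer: 8464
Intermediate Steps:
G = -3
Q(H, X) = H + H*X² (Q(H, X) = (H*X)*X + H = H*X² + H = H + H*X²)
F(C, f) = -15*C + 12*f (F(C, f) = (-3*(1 + (-2)²))*C + 12*f = (-3*(1 + 4))*C + 12*f = (-3*5)*C + 12*f = -15*C + 12*f)
(5 + F(3, 11))² = (5 + (-15*3 + 12*11))² = (5 + (-45 + 132))² = (5 + 87)² = 92² = 8464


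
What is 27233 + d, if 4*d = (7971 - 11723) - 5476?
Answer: 24926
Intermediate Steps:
d = -2307 (d = ((7971 - 11723) - 5476)/4 = (-3752 - 5476)/4 = (¼)*(-9228) = -2307)
27233 + d = 27233 - 2307 = 24926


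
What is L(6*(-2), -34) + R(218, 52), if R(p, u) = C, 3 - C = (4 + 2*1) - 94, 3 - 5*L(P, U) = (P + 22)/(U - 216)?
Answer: 11451/125 ≈ 91.608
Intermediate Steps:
L(P, U) = ⅗ - (22 + P)/(5*(-216 + U)) (L(P, U) = ⅗ - (P + 22)/(5*(U - 216)) = ⅗ - (22 + P)/(5*(-216 + U)))
C = 91 (C = 3 - ((4 + 2*1) - 94) = 3 - ((4 + 2) - 94) = 3 - (6 - 94) = 3 - 1*(-88) = 3 + 88 = 91)
R(p, u) = 91
L(6*(-2), -34) + R(218, 52) = (-670 - 6*(-2) + 3*(-34))/(5*(-216 - 34)) + 91 = (⅕)*(-670 - 1*(-12) - 102)/(-250) + 91 = (⅕)*(-1/250)*(-670 + 12 - 102) + 91 = (⅕)*(-1/250)*(-760) + 91 = 76/125 + 91 = 11451/125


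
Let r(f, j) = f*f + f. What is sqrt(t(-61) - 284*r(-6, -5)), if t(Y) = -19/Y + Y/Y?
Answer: 2*I*sqrt(7924510)/61 ≈ 92.297*I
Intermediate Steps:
t(Y) = 1 - 19/Y (t(Y) = -19/Y + 1 = 1 - 19/Y)
r(f, j) = f + f**2 (r(f, j) = f**2 + f = f + f**2)
sqrt(t(-61) - 284*r(-6, -5)) = sqrt((-19 - 61)/(-61) - (-1704)*(1 - 6)) = sqrt(-1/61*(-80) - (-1704)*(-5)) = sqrt(80/61 - 284*30) = sqrt(80/61 - 8520) = sqrt(-519640/61) = 2*I*sqrt(7924510)/61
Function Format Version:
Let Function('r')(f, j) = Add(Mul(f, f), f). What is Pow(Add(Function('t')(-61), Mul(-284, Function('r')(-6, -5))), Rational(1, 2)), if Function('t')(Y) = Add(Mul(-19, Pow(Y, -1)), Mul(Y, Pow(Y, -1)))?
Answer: Mul(Rational(2, 61), I, Pow(7924510, Rational(1, 2))) ≈ Mul(92.297, I)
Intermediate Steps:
Function('t')(Y) = Add(1, Mul(-19, Pow(Y, -1))) (Function('t')(Y) = Add(Mul(-19, Pow(Y, -1)), 1) = Add(1, Mul(-19, Pow(Y, -1))))
Function('r')(f, j) = Add(f, Pow(f, 2)) (Function('r')(f, j) = Add(Pow(f, 2), f) = Add(f, Pow(f, 2)))
Pow(Add(Function('t')(-61), Mul(-284, Function('r')(-6, -5))), Rational(1, 2)) = Pow(Add(Mul(Pow(-61, -1), Add(-19, -61)), Mul(-284, Mul(-6, Add(1, -6)))), Rational(1, 2)) = Pow(Add(Mul(Rational(-1, 61), -80), Mul(-284, Mul(-6, -5))), Rational(1, 2)) = Pow(Add(Rational(80, 61), Mul(-284, 30)), Rational(1, 2)) = Pow(Add(Rational(80, 61), -8520), Rational(1, 2)) = Pow(Rational(-519640, 61), Rational(1, 2)) = Mul(Rational(2, 61), I, Pow(7924510, Rational(1, 2)))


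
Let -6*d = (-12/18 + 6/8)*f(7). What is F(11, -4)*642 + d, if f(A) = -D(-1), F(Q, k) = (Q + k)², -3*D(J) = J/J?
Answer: 6794927/216 ≈ 31458.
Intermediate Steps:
D(J) = -⅓ (D(J) = -J/(3*J) = -⅓*1 = -⅓)
f(A) = ⅓ (f(A) = -1*(-⅓) = ⅓)
d = -1/216 (d = -(-12/18 + 6/8)/(6*3) = -(-12*1/18 + 6*(⅛))/(6*3) = -(-⅔ + ¾)/(6*3) = -1/(72*3) = -⅙*1/36 = -1/216 ≈ -0.0046296)
F(11, -4)*642 + d = (11 - 4)²*642 - 1/216 = 7²*642 - 1/216 = 49*642 - 1/216 = 31458 - 1/216 = 6794927/216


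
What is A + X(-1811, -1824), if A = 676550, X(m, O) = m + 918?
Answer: 675657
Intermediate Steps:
X(m, O) = 918 + m
A + X(-1811, -1824) = 676550 + (918 - 1811) = 676550 - 893 = 675657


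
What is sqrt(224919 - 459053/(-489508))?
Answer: sqrt(13473721027467185)/244754 ≈ 474.26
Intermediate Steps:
sqrt(224919 - 459053/(-489508)) = sqrt(224919 - 459053*(-1/489508)) = sqrt(224919 + 459053/489508) = sqrt(110100108905/489508) = sqrt(13473721027467185)/244754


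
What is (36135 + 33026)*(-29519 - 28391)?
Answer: -4005113510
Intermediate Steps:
(36135 + 33026)*(-29519 - 28391) = 69161*(-57910) = -4005113510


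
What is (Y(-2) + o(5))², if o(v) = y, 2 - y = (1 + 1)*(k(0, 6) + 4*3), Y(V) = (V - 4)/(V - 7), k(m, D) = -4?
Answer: 1600/9 ≈ 177.78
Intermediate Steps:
Y(V) = (-4 + V)/(-7 + V)
y = -14 (y = 2 - (1 + 1)*(-4 + 4*3) = 2 - 2*(-4 + 12) = 2 - 2*8 = 2 - 1*16 = 2 - 16 = -14)
o(v) = -14
(Y(-2) + o(5))² = ((-4 - 2)/(-7 - 2) - 14)² = (-6/(-9) - 14)² = (-⅑*(-6) - 14)² = (⅔ - 14)² = (-40/3)² = 1600/9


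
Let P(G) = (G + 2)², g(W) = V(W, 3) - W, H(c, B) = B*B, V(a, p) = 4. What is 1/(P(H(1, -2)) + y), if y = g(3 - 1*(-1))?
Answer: 1/36 ≈ 0.027778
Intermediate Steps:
H(c, B) = B²
g(W) = 4 - W
y = 0 (y = 4 - (3 - 1*(-1)) = 4 - (3 + 1) = 4 - 1*4 = 4 - 4 = 0)
P(G) = (2 + G)²
1/(P(H(1, -2)) + y) = 1/((2 + (-2)²)² + 0) = 1/((2 + 4)² + 0) = 1/(6² + 0) = 1/(36 + 0) = 1/36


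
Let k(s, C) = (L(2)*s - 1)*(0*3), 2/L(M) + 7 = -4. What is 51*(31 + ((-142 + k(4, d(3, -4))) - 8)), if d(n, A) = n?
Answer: -6069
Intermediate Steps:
L(M) = -2/11 (L(M) = 2/(-7 - 4) = 2/(-11) = 2*(-1/11) = -2/11)
k(s, C) = 0 (k(s, C) = (-2*s/11 - 1)*(0*3) = (-1 - 2*s/11)*0 = 0)
51*(31 + ((-142 + k(4, d(3, -4))) - 8)) = 51*(31 + ((-142 + 0) - 8)) = 51*(31 + (-142 - 8)) = 51*(31 - 150) = 51*(-119) = -6069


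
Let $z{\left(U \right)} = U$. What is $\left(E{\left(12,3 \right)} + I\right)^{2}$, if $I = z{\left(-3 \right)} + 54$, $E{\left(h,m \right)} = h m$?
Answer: $7569$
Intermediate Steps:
$I = 51$ ($I = -3 + 54 = 51$)
$\left(E{\left(12,3 \right)} + I\right)^{2} = \left(12 \cdot 3 + 51\right)^{2} = \left(36 + 51\right)^{2} = 87^{2} = 7569$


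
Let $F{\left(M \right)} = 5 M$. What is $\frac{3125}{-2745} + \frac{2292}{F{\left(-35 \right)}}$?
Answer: $- \frac{1367683}{96075} \approx -14.236$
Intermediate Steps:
$\frac{3125}{-2745} + \frac{2292}{F{\left(-35 \right)}} = \frac{3125}{-2745} + \frac{2292}{5 \left(-35\right)} = 3125 \left(- \frac{1}{2745}\right) + \frac{2292}{-175} = - \frac{625}{549} + 2292 \left(- \frac{1}{175}\right) = - \frac{625}{549} - \frac{2292}{175} = - \frac{1367683}{96075}$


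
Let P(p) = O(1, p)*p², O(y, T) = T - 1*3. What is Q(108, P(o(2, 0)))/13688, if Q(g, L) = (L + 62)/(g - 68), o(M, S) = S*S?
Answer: 31/273760 ≈ 0.00011324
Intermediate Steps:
O(y, T) = -3 + T (O(y, T) = T - 3 = -3 + T)
o(M, S) = S²
P(p) = p²*(-3 + p) (P(p) = (-3 + p)*p² = p²*(-3 + p))
Q(g, L) = (62 + L)/(-68 + g)
Q(108, P(o(2, 0)))/13688 = ((62 + (0²)²*(-3 + 0²))/(-68 + 108))/13688 = ((62 + 0²*(-3 + 0))/40)*(1/13688) = ((62 + 0*(-3))/40)*(1/13688) = ((62 + 0)/40)*(1/13688) = ((1/40)*62)*(1/13688) = (31/20)*(1/13688) = 31/273760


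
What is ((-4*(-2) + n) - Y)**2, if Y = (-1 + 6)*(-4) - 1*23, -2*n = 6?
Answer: 2304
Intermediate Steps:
n = -3 (n = -1/2*6 = -3)
Y = -43 (Y = 5*(-4) - 23 = -20 - 23 = -43)
((-4*(-2) + n) - Y)**2 = ((-4*(-2) - 3) - 1*(-43))**2 = ((8 - 3) + 43)**2 = (5 + 43)**2 = 48**2 = 2304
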